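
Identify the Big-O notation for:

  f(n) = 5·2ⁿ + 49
O(2ⁿ)

The dominant term in 5·2ⁿ + 49 is 5·2ⁿ, which is Θ(2ⁿ).
Lower-order terms (49) are asymptotically negligible.
Constants are absorbed, so the tightest bound is O(2ⁿ).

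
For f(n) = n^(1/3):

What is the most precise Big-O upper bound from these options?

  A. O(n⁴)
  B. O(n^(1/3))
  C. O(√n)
B

f(n) = n^(1/3) is O(n^(1/3)).
All listed options are valid Big-O bounds (upper bounds),
but O(n^(1/3)) is the tightest (smallest valid bound).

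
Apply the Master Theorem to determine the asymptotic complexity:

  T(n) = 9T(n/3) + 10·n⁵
Θ(n⁵)

Master Theorem: a = 9, b = 3, f(n) = 10·n⁵.
Compute the critical exponent d = log₃(9) = 2.
Compare f(n) = Θ(n⁵) against n^d:
  k = 5 > d = 2, so f(n) = Ω(n^(d+ε)) — Case 3.
  Regularity: a·(n/b)^5/n^5 = a/b^5 = 9/243 < 1 ✓.
  The top-level work dominates: T(n) = Θ(f(n)) = Θ(n⁵).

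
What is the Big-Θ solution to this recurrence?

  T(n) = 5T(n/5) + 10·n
Θ(n log n)

Master Theorem: a = 5, b = 5, f(n) = 10·n.
Compute the critical exponent d = log₅(5) = 1.
Compare f(n) = Θ(n) against n^d:
  k = 1 = d, so f(n) = Θ(n^d) — Case 2.
  Work is balanced across levels: T(n) = Θ(n^d log n) = Θ(n log n).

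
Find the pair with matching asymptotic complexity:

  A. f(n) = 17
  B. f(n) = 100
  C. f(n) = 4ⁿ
A and B

Examining each function:
  A. 17 is O(1)
  B. 100 is O(1)
  C. 4ⁿ is O(4ⁿ)

Functions A and B both have the same complexity class.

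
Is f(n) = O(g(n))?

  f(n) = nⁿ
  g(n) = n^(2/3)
False

f(n) = nⁿ is O(nⁿ), and g(n) = n^(2/3) is O(n^(2/3)).
Since O(nⁿ) grows faster than O(n^(2/3)), f(n) = O(g(n)) is false.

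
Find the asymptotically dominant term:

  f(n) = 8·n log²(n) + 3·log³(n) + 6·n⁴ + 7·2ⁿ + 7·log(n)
7·2ⁿ

Looking at each term:
  - 8·n log²(n) is O(n log² n)
  - 3·log³(n) is O(log³ n)
  - 6·n⁴ is O(n⁴)
  - 7·2ⁿ is O(2ⁿ)
  - 7·log(n) is O(log n)

The term 7·2ⁿ (O(2ⁿ)) grows fastest and dominates all others.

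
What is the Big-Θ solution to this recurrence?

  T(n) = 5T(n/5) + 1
Θ(n)

Master Theorem: a = 5, b = 5, f(n) = 1.
Compute the critical exponent d = log₅(5) = 1.
Compare f(n) = Θ(1) against n^d:
  k = 0 < d = 1, so f(n) = O(n^(d-ε)) — Case 1.
  The recursion cost dominates: T(n) = Θ(n^d) = Θ(n).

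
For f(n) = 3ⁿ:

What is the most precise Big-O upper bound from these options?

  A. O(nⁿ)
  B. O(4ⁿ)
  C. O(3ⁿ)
C

f(n) = 3ⁿ is O(3ⁿ).
All listed options are valid Big-O bounds (upper bounds),
but O(3ⁿ) is the tightest (smallest valid bound).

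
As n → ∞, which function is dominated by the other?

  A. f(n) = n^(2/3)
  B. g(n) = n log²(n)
A

f(n) = n^(2/3) is O(n^(2/3)), while g(n) = n log²(n) is O(n log² n).
Since O(n^(2/3)) grows slower than O(n log² n), f(n) is dominated.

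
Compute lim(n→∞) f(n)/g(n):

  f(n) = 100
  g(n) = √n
0

Since 100 (O(1)) grows slower than √n (O(√n)),
the ratio f(n)/g(n) → 0 as n → ∞.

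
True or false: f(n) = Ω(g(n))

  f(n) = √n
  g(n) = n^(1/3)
True

f(n) = √n is O(√n), and g(n) = n^(1/3) is O(n^(1/3)).
Since O(√n) grows at least as fast as O(n^(1/3)), f(n) = Ω(g(n)) is true.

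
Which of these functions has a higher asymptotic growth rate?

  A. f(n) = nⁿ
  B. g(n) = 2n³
A

f(n) = nⁿ is O(nⁿ), while g(n) = 2n³ is O(n³).
Since O(nⁿ) grows faster than O(n³), f(n) dominates.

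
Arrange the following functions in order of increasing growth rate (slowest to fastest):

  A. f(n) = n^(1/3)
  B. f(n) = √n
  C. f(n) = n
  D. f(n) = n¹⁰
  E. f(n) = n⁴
A < B < C < E < D

Comparing growth rates:
A = n^(1/3) is O(n^(1/3))
B = √n is O(√n)
C = n is O(n)
E = n⁴ is O(n⁴)
D = n¹⁰ is O(n¹⁰)

Therefore, the order from slowest to fastest is: A < B < C < E < D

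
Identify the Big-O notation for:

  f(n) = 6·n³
O(n³)

The dominant term in 6·n³ is 6·n³, which is Θ(n³).
Constants are absorbed, so the tightest bound is O(n³).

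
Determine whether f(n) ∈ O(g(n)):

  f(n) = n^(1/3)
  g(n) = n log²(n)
True

f(n) = n^(1/3) is O(n^(1/3)), and g(n) = n log²(n) is O(n log² n).
Since O(n^(1/3)) ⊆ O(n log² n) (f grows no faster than g), f(n) = O(g(n)) is true.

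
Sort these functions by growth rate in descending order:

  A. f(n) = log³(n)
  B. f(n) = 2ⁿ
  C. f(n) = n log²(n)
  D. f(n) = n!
D > B > C > A

Comparing growth rates:
D = n! is O(n!)
B = 2ⁿ is O(2ⁿ)
C = n log²(n) is O(n log² n)
A = log³(n) is O(log³ n)

Therefore, the order from fastest to slowest is: D > B > C > A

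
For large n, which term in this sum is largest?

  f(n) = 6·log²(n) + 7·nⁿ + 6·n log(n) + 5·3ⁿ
7·nⁿ

Looking at each term:
  - 6·log²(n) is O(log² n)
  - 7·nⁿ is O(nⁿ)
  - 6·n log(n) is O(n log n)
  - 5·3ⁿ is O(3ⁿ)

The term 7·nⁿ (O(nⁿ)) grows fastest and dominates all others.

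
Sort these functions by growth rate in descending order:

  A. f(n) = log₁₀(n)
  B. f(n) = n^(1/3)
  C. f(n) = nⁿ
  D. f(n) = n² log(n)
C > D > B > A

Comparing growth rates:
C = nⁿ is O(nⁿ)
D = n² log(n) is O(n² log n)
B = n^(1/3) is O(n^(1/3))
A = log₁₀(n) is O(log n)

Therefore, the order from fastest to slowest is: C > D > B > A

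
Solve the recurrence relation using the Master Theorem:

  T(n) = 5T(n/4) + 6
Θ(n^log₄(5))

Master Theorem: a = 5, b = 4, f(n) = 6.
Compute the critical exponent d = log₄(5) = 1.161.
Compare f(n) = Θ(1) against n^d:
  k = 0 < d = 1.161, so f(n) = O(n^(d-ε)) — Case 1.
  The recursion cost dominates: T(n) = Θ(n^d) = Θ(n^log₄(5)).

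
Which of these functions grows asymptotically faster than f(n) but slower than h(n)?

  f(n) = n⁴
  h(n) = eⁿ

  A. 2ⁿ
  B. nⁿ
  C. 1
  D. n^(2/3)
A

We need g(n) with n⁴ = o(g(n)) and g(n) = o(eⁿ), i.e. O(n⁴) ≺ g ≺ O(eⁿ).
Check each option:
  A. 2ⁿ — O(2ⁿ) is strictly between O(n⁴) and O(eⁿ) ✓
  B. nⁿ — O(nⁿ) does not grow strictly slower than h(n)
  C. 1 — O(1) does not grow strictly faster than f(n)
  D. n^(2/3) — O(n^(2/3)) does not grow strictly faster than f(n)

Only option A (2ⁿ) lies strictly between.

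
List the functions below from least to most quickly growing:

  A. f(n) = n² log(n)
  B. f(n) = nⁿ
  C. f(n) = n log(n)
C < A < B

Comparing growth rates:
C = n log(n) is O(n log n)
A = n² log(n) is O(n² log n)
B = nⁿ is O(nⁿ)

Therefore, the order from slowest to fastest is: C < A < B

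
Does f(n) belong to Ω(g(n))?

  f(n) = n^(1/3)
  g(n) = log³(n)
True

f(n) = n^(1/3) is O(n^(1/3)), and g(n) = log³(n) is O(log³ n).
Since O(n^(1/3)) grows at least as fast as O(log³ n), f(n) = Ω(g(n)) is true.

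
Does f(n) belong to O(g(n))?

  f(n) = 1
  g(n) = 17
True

f(n) = 1 and g(n) = 17 are both O(1).
Big-O permits equal growth rates (f ≤ c·g for some c), so f(n) = O(g(n)) is true.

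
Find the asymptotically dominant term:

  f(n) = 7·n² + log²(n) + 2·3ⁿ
2·3ⁿ

Looking at each term:
  - 7·n² is O(n²)
  - log²(n) is O(log² n)
  - 2·3ⁿ is O(3ⁿ)

The term 2·3ⁿ (O(3ⁿ)) grows fastest and dominates all others.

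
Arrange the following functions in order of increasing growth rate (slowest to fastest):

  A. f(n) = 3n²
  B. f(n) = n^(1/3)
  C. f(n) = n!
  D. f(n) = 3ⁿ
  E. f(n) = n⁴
B < A < E < D < C

Comparing growth rates:
B = n^(1/3) is O(n^(1/3))
A = 3n² is O(n²)
E = n⁴ is O(n⁴)
D = 3ⁿ is O(3ⁿ)
C = n! is O(n!)

Therefore, the order from slowest to fastest is: B < A < E < D < C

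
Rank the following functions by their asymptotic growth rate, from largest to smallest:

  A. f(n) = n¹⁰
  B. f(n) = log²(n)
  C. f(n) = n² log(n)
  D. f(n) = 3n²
A > C > D > B

Comparing growth rates:
A = n¹⁰ is O(n¹⁰)
C = n² log(n) is O(n² log n)
D = 3n² is O(n²)
B = log²(n) is O(log² n)

Therefore, the order from fastest to slowest is: A > C > D > B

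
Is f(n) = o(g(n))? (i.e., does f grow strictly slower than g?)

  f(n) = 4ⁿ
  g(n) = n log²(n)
False

f(n) = 4ⁿ is O(4ⁿ), and g(n) = n log²(n) is O(n log² n).
Since O(4ⁿ) grows faster than or equal to O(n log² n), f(n) = o(g(n)) is false.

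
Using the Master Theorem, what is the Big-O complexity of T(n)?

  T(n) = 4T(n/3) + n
Θ(n^log₃(4))

Master Theorem: a = 4, b = 3, f(n) = n.
Compute the critical exponent d = log₃(4) = 1.262.
Compare f(n) = Θ(n) against n^d:
  k = 1 < d = 1.262, so f(n) = O(n^(d-ε)) — Case 1.
  The recursion cost dominates: T(n) = Θ(n^d) = Θ(n^log₃(4)).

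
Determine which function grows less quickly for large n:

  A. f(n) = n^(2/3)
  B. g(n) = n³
A

f(n) = n^(2/3) is O(n^(2/3)), while g(n) = n³ is O(n³).
Since O(n^(2/3)) grows slower than O(n³), f(n) is dominated.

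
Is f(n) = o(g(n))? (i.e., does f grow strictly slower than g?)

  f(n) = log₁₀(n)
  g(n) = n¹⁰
True

f(n) = log₁₀(n) is O(log n), and g(n) = n¹⁰ is O(n¹⁰).
Since O(log n) grows strictly slower than O(n¹⁰), f(n) = o(g(n)) is true.
This means lim(n→∞) f(n)/g(n) = 0.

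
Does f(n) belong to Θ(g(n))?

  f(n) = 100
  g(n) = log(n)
False

f(n) = 100 is O(1), and g(n) = log(n) is O(log n).
Since they have different growth rates, f(n) = Θ(g(n)) is false.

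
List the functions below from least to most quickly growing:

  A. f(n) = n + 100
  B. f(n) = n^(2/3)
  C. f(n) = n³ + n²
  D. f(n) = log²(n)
D < B < A < C

Comparing growth rates:
D = log²(n) is O(log² n)
B = n^(2/3) is O(n^(2/3))
A = n + 100 is O(n)
C = n³ + n² is O(n³)

Therefore, the order from slowest to fastest is: D < B < A < C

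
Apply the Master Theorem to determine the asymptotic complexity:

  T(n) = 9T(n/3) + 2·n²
Θ(n² log n)

Master Theorem: a = 9, b = 3, f(n) = 2·n².
Compute the critical exponent d = log₃(9) = 2.
Compare f(n) = Θ(n²) against n^d:
  k = 2 = d, so f(n) = Θ(n^d) — Case 2.
  Work is balanced across levels: T(n) = Θ(n^d log n) = Θ(n² log n).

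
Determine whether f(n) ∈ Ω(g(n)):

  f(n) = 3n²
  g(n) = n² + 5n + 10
True

f(n) = 3n² and g(n) = n² + 5n + 10 are both O(n²).
Big-Ω permits equal growth rates (f ≥ c·g for some c > 0), so f(n) = Ω(g(n)) is true.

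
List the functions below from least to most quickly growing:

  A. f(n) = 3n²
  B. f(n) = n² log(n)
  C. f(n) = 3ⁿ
A < B < C

Comparing growth rates:
A = 3n² is O(n²)
B = n² log(n) is O(n² log n)
C = 3ⁿ is O(3ⁿ)

Therefore, the order from slowest to fastest is: A < B < C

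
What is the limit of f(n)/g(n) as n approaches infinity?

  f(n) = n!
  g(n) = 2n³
∞

Since n! (O(n!)) grows faster than 2n³ (O(n³)),
the ratio f(n)/g(n) → ∞ as n → ∞.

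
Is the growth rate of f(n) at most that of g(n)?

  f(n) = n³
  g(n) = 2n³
True

f(n) = n³ and g(n) = 2n³ are both O(n³).
Big-O permits equal growth rates (f ≤ c·g for some c), so f(n) = O(g(n)) is true.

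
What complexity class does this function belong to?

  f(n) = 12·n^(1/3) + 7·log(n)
O(n^(1/3))

The dominant term in 12·n^(1/3) + 7·log(n) is 12·n^(1/3), which is Θ(n^(1/3)).
Lower-order terms (7·log(n)) are asymptotically negligible.
Constants are absorbed, so the tightest bound is O(n^(1/3)).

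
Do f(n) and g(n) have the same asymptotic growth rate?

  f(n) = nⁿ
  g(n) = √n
False

f(n) = nⁿ is O(nⁿ), and g(n) = √n is O(√n).
Since they have different growth rates, f(n) = Θ(g(n)) is false.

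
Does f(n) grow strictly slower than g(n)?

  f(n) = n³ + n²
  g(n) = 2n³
False

f(n) = n³ + n² is O(n³), and g(n) = 2n³ is O(n³).
Since they have the same growth rate, f(n) = o(g(n)) is false.
(f = o(g) requires f to grow strictly slower, not equal.)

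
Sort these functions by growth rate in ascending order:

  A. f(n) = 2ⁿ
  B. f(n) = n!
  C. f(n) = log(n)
C < A < B

Comparing growth rates:
C = log(n) is O(log n)
A = 2ⁿ is O(2ⁿ)
B = n! is O(n!)

Therefore, the order from slowest to fastest is: C < A < B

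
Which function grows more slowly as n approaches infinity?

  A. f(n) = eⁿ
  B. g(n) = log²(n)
B

f(n) = eⁿ is O(eⁿ), while g(n) = log²(n) is O(log² n).
Since O(log² n) grows slower than O(eⁿ), g(n) is dominated.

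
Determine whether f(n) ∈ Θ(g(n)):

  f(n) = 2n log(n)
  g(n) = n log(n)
True

f(n) = 2n log(n) and g(n) = n log(n) are both O(n log n).
Since they have the same asymptotic growth rate, f(n) = Θ(g(n)) is true.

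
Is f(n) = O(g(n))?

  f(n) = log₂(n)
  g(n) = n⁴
True

f(n) = log₂(n) is O(log n), and g(n) = n⁴ is O(n⁴).
Since O(log n) ⊆ O(n⁴) (f grows no faster than g), f(n) = O(g(n)) is true.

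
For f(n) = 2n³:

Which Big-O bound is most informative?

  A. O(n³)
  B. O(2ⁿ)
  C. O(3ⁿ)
A

f(n) = 2n³ is O(n³).
All listed options are valid Big-O bounds (upper bounds),
but O(n³) is the tightest (smallest valid bound).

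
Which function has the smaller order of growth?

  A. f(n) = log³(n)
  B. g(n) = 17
B

f(n) = log³(n) is O(log³ n), while g(n) = 17 is O(1).
Since O(1) grows slower than O(log³ n), g(n) is dominated.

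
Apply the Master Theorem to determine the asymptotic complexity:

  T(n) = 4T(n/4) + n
Θ(n log n)

Master Theorem: a = 4, b = 4, f(n) = n.
Compute the critical exponent d = log₄(4) = 1.
Compare f(n) = Θ(n) against n^d:
  k = 1 = d, so f(n) = Θ(n^d) — Case 2.
  Work is balanced across levels: T(n) = Θ(n^d log n) = Θ(n log n).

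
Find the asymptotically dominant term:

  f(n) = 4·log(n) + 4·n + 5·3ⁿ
5·3ⁿ

Looking at each term:
  - 4·log(n) is O(log n)
  - 4·n is O(n)
  - 5·3ⁿ is O(3ⁿ)

The term 5·3ⁿ (O(3ⁿ)) grows fastest and dominates all others.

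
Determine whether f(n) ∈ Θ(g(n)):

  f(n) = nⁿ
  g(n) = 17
False

f(n) = nⁿ is O(nⁿ), and g(n) = 17 is O(1).
Since they have different growth rates, f(n) = Θ(g(n)) is false.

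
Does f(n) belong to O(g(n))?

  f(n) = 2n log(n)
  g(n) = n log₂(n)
True

f(n) = 2n log(n) and g(n) = n log₂(n) are both O(n log n).
Big-O permits equal growth rates (f ≤ c·g for some c), so f(n) = O(g(n)) is true.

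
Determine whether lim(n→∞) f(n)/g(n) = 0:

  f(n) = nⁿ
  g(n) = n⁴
False

f(n) = nⁿ is O(nⁿ), and g(n) = n⁴ is O(n⁴).
Since O(nⁿ) grows faster than or equal to O(n⁴), f(n) = o(g(n)) is false.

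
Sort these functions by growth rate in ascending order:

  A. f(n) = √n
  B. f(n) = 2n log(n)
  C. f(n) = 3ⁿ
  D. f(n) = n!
A < B < C < D

Comparing growth rates:
A = √n is O(√n)
B = 2n log(n) is O(n log n)
C = 3ⁿ is O(3ⁿ)
D = n! is O(n!)

Therefore, the order from slowest to fastest is: A < B < C < D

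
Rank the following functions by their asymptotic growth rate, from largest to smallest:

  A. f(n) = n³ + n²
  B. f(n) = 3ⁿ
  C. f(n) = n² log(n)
B > A > C

Comparing growth rates:
B = 3ⁿ is O(3ⁿ)
A = n³ + n² is O(n³)
C = n² log(n) is O(n² log n)

Therefore, the order from fastest to slowest is: B > A > C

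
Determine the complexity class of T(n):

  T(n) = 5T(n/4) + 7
Θ(n^log₄(5))

Master Theorem: a = 5, b = 4, f(n) = 7.
Compute the critical exponent d = log₄(5) = 1.161.
Compare f(n) = Θ(1) against n^d:
  k = 0 < d = 1.161, so f(n) = O(n^(d-ε)) — Case 1.
  The recursion cost dominates: T(n) = Θ(n^d) = Θ(n^log₄(5)).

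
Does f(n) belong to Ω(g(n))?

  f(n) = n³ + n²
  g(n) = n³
True

f(n) = n³ + n² and g(n) = n³ are both O(n³).
Big-Ω permits equal growth rates (f ≥ c·g for some c > 0), so f(n) = Ω(g(n)) is true.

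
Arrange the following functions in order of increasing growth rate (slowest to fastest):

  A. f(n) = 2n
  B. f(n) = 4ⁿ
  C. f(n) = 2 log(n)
C < A < B

Comparing growth rates:
C = 2 log(n) is O(log n)
A = 2n is O(n)
B = 4ⁿ is O(4ⁿ)

Therefore, the order from slowest to fastest is: C < A < B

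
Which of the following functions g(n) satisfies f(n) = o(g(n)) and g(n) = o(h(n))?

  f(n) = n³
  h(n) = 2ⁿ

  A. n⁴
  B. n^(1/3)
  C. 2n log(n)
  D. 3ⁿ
A

We need g(n) with n³ = o(g(n)) and g(n) = o(2ⁿ), i.e. O(n³) ≺ g ≺ O(2ⁿ).
Check each option:
  A. n⁴ — O(n⁴) is strictly between O(n³) and O(2ⁿ) ✓
  B. n^(1/3) — O(n^(1/3)) does not grow strictly faster than f(n)
  C. 2n log(n) — O(n log n) does not grow strictly faster than f(n)
  D. 3ⁿ — O(3ⁿ) does not grow strictly slower than h(n)

Only option A (n⁴) lies strictly between.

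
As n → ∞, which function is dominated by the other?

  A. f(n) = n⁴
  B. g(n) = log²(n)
B

f(n) = n⁴ is O(n⁴), while g(n) = log²(n) is O(log² n).
Since O(log² n) grows slower than O(n⁴), g(n) is dominated.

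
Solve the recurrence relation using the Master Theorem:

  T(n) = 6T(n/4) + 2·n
Θ(n^log₄(6))

Master Theorem: a = 6, b = 4, f(n) = 2·n.
Compute the critical exponent d = log₄(6) = 1.292.
Compare f(n) = Θ(n) against n^d:
  k = 1 < d = 1.292, so f(n) = O(n^(d-ε)) — Case 1.
  The recursion cost dominates: T(n) = Θ(n^d) = Θ(n^log₄(6)).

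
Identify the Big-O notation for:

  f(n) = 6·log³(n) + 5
O(log³ n)

The dominant term in 6·log³(n) + 5 is 6·log³(n), which is Θ(log³ n).
Lower-order terms (5) are asymptotically negligible.
Constants are absorbed, so the tightest bound is O(log³ n).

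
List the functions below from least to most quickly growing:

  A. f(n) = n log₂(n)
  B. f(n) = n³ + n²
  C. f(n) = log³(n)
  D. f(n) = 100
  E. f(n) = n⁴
D < C < A < B < E

Comparing growth rates:
D = 100 is O(1)
C = log³(n) is O(log³ n)
A = n log₂(n) is O(n log n)
B = n³ + n² is O(n³)
E = n⁴ is O(n⁴)

Therefore, the order from slowest to fastest is: D < C < A < B < E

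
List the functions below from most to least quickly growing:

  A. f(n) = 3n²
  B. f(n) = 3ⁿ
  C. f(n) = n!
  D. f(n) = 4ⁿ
C > D > B > A

Comparing growth rates:
C = n! is O(n!)
D = 4ⁿ is O(4ⁿ)
B = 3ⁿ is O(3ⁿ)
A = 3n² is O(n²)

Therefore, the order from fastest to slowest is: C > D > B > A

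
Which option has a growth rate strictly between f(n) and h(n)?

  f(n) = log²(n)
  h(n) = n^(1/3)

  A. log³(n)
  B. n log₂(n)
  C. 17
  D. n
A

We need g(n) with log²(n) = o(g(n)) and g(n) = o(n^(1/3)), i.e. O(log² n) ≺ g ≺ O(n^(1/3)).
Check each option:
  A. log³(n) — O(log³ n) is strictly between O(log² n) and O(n^(1/3)) ✓
  B. n log₂(n) — O(n log n) does not grow strictly slower than h(n)
  C. 17 — O(1) does not grow strictly faster than f(n)
  D. n — O(n) does not grow strictly slower than h(n)

Only option A (log³(n)) lies strictly between.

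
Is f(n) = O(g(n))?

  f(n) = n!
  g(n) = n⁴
False

f(n) = n! is O(n!), and g(n) = n⁴ is O(n⁴).
Since O(n!) grows faster than O(n⁴), f(n) = O(g(n)) is false.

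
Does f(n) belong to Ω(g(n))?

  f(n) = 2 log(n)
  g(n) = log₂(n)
True

f(n) = 2 log(n) and g(n) = log₂(n) are both O(log n).
Big-Ω permits equal growth rates (f ≥ c·g for some c > 0), so f(n) = Ω(g(n)) is true.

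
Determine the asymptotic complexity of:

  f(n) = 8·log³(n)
O(log³ n)

The dominant term in 8·log³(n) is 8·log³(n), which is Θ(log³ n).
Constants are absorbed, so the tightest bound is O(log³ n).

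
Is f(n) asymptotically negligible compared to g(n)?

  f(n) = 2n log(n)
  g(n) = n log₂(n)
False

f(n) = 2n log(n) is O(n log n), and g(n) = n log₂(n) is O(n log n).
Since they have the same growth rate, f(n) = o(g(n)) is false.
(f = o(g) requires f to grow strictly slower, not equal.)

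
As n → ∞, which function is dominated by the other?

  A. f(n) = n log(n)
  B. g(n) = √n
B

f(n) = n log(n) is O(n log n), while g(n) = √n is O(√n).
Since O(√n) grows slower than O(n log n), g(n) is dominated.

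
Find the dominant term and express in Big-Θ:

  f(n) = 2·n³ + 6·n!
Θ(n!)

Order the terms by growth rate: 2·n³ ≺ 6·n!.
The fastest-growing term 6·n! dominates as n → ∞; dropping its constant factor gives Θ(n!).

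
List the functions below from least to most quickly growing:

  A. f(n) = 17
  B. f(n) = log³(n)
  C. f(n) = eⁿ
A < B < C

Comparing growth rates:
A = 17 is O(1)
B = log³(n) is O(log³ n)
C = eⁿ is O(eⁿ)

Therefore, the order from slowest to fastest is: A < B < C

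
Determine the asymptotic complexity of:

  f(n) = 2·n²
O(n²)

The dominant term in 2·n² is 2·n², which is Θ(n²).
Constants are absorbed, so the tightest bound is O(n²).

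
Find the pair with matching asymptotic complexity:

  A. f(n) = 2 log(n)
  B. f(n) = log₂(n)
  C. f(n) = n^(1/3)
A and B

Examining each function:
  A. 2 log(n) is O(log n)
  B. log₂(n) is O(log n)
  C. n^(1/3) is O(n^(1/3))

Functions A and B both have the same complexity class.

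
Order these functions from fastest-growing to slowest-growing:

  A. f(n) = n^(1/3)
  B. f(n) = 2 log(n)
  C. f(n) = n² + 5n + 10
C > A > B

Comparing growth rates:
C = n² + 5n + 10 is O(n²)
A = n^(1/3) is O(n^(1/3))
B = 2 log(n) is O(log n)

Therefore, the order from fastest to slowest is: C > A > B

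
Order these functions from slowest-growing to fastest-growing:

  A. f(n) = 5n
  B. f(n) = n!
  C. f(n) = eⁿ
A < C < B

Comparing growth rates:
A = 5n is O(n)
C = eⁿ is O(eⁿ)
B = n! is O(n!)

Therefore, the order from slowest to fastest is: A < C < B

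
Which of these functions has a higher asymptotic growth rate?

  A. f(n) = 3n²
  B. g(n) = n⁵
B

f(n) = 3n² is O(n²), while g(n) = n⁵ is O(n⁵).
Since O(n⁵) grows faster than O(n²), g(n) dominates.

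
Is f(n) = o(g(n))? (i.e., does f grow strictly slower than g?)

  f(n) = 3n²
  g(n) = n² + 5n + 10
False

f(n) = 3n² is O(n²), and g(n) = n² + 5n + 10 is O(n²).
Since they have the same growth rate, f(n) = o(g(n)) is false.
(f = o(g) requires f to grow strictly slower, not equal.)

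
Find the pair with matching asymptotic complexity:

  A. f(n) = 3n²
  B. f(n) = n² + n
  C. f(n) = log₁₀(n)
A and B

Examining each function:
  A. 3n² is O(n²)
  B. n² + n is O(n²)
  C. log₁₀(n) is O(log n)

Functions A and B both have the same complexity class.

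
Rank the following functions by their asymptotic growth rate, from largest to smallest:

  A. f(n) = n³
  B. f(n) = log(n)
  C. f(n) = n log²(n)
A > C > B

Comparing growth rates:
A = n³ is O(n³)
C = n log²(n) is O(n log² n)
B = log(n) is O(log n)

Therefore, the order from fastest to slowest is: A > C > B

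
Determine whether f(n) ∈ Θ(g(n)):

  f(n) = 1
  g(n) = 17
True

f(n) = 1 and g(n) = 17 are both O(1).
Since they have the same asymptotic growth rate, f(n) = Θ(g(n)) is true.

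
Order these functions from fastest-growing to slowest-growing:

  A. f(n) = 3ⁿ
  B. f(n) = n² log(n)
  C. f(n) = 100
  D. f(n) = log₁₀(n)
A > B > D > C

Comparing growth rates:
A = 3ⁿ is O(3ⁿ)
B = n² log(n) is O(n² log n)
D = log₁₀(n) is O(log n)
C = 100 is O(1)

Therefore, the order from fastest to slowest is: A > B > D > C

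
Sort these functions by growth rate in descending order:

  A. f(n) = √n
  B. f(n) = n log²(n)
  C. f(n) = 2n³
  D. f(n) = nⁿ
D > C > B > A

Comparing growth rates:
D = nⁿ is O(nⁿ)
C = 2n³ is O(n³)
B = n log²(n) is O(n log² n)
A = √n is O(√n)

Therefore, the order from fastest to slowest is: D > C > B > A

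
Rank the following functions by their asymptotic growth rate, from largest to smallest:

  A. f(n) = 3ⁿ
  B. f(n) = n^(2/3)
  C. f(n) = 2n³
A > C > B

Comparing growth rates:
A = 3ⁿ is O(3ⁿ)
C = 2n³ is O(n³)
B = n^(2/3) is O(n^(2/3))

Therefore, the order from fastest to slowest is: A > C > B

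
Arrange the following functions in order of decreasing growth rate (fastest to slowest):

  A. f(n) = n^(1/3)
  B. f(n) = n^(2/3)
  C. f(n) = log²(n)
B > A > C

Comparing growth rates:
B = n^(2/3) is O(n^(2/3))
A = n^(1/3) is O(n^(1/3))
C = log²(n) is O(log² n)

Therefore, the order from fastest to slowest is: B > A > C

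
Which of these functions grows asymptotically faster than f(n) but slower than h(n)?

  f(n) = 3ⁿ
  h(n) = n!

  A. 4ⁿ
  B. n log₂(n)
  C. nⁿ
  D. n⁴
A

We need g(n) with 3ⁿ = o(g(n)) and g(n) = o(n!), i.e. O(3ⁿ) ≺ g ≺ O(n!).
Check each option:
  A. 4ⁿ — O(4ⁿ) is strictly between O(3ⁿ) and O(n!) ✓
  B. n log₂(n) — O(n log n) does not grow strictly faster than f(n)
  C. nⁿ — O(nⁿ) does not grow strictly slower than h(n)
  D. n⁴ — O(n⁴) does not grow strictly faster than f(n)

Only option A (4ⁿ) lies strictly between.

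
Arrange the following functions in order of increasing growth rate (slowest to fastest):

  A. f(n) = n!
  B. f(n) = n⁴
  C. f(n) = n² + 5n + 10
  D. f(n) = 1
D < C < B < A

Comparing growth rates:
D = 1 is O(1)
C = n² + 5n + 10 is O(n²)
B = n⁴ is O(n⁴)
A = n! is O(n!)

Therefore, the order from slowest to fastest is: D < C < B < A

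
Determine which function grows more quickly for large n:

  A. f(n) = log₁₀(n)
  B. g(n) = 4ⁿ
B

f(n) = log₁₀(n) is O(log n), while g(n) = 4ⁿ is O(4ⁿ).
Since O(4ⁿ) grows faster than O(log n), g(n) dominates.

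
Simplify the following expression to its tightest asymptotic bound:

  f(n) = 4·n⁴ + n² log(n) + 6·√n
Θ(n⁴)

Order the terms by growth rate: 6·√n ≺ n² log(n) ≺ 4·n⁴.
The fastest-growing term 4·n⁴ dominates as n → ∞; dropping its constant factor gives Θ(n⁴).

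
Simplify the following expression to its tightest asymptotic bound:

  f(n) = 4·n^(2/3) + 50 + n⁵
Θ(n⁵)

Order the terms by growth rate: 50 ≺ 4·n^(2/3) ≺ n⁵.
The fastest-growing term n⁵ dominates as n → ∞; dropping its constant factor gives Θ(n⁵).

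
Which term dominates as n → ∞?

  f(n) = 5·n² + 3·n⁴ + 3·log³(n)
3·n⁴

Looking at each term:
  - 5·n² is O(n²)
  - 3·n⁴ is O(n⁴)
  - 3·log³(n) is O(log³ n)

The term 3·n⁴ (O(n⁴)) grows fastest and dominates all others.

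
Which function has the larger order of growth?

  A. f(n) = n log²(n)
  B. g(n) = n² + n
B

f(n) = n log²(n) is O(n log² n), while g(n) = n² + n is O(n²).
Since O(n²) grows faster than O(n log² n), g(n) dominates.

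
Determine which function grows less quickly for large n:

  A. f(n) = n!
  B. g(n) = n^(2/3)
B

f(n) = n! is O(n!), while g(n) = n^(2/3) is O(n^(2/3)).
Since O(n^(2/3)) grows slower than O(n!), g(n) is dominated.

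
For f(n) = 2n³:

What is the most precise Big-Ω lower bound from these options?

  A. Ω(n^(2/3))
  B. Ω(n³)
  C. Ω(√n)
B

f(n) = 2n³ is Ω(n³).
All listed options are valid Big-Ω bounds (lower bounds),
but Ω(n³) is the tightest (largest valid bound).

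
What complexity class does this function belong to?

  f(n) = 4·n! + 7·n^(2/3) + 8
O(n!)

The dominant term in 4·n! + 7·n^(2/3) + 8 is 4·n!, which is Θ(n!).
Lower-order terms (7·n^(2/3), 8) are asymptotically negligible.
Constants are absorbed, so the tightest bound is O(n!).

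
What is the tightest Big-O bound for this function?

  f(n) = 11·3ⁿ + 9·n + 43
O(3ⁿ)

The dominant term in 11·3ⁿ + 9·n + 43 is 11·3ⁿ, which is Θ(3ⁿ).
Lower-order terms (9·n, 43) are asymptotically negligible.
Constants are absorbed, so the tightest bound is O(3ⁿ).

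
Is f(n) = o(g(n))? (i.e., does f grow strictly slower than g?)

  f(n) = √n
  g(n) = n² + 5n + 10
True

f(n) = √n is O(√n), and g(n) = n² + 5n + 10 is O(n²).
Since O(√n) grows strictly slower than O(n²), f(n) = o(g(n)) is true.
This means lim(n→∞) f(n)/g(n) = 0.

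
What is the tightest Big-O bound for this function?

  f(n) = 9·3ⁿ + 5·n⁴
O(3ⁿ)

The dominant term in 9·3ⁿ + 5·n⁴ is 9·3ⁿ, which is Θ(3ⁿ).
Lower-order terms (5·n⁴) are asymptotically negligible.
Constants are absorbed, so the tightest bound is O(3ⁿ).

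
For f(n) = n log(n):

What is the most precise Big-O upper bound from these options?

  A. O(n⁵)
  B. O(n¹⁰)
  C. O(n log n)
C

f(n) = n log(n) is O(n log n).
All listed options are valid Big-O bounds (upper bounds),
but O(n log n) is the tightest (smallest valid bound).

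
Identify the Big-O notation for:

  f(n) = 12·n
O(n)

The dominant term in 12·n is 12·n, which is Θ(n).
Constants are absorbed, so the tightest bound is O(n).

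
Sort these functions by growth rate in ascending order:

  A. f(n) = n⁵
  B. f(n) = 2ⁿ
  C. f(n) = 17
C < A < B

Comparing growth rates:
C = 17 is O(1)
A = n⁵ is O(n⁵)
B = 2ⁿ is O(2ⁿ)

Therefore, the order from slowest to fastest is: C < A < B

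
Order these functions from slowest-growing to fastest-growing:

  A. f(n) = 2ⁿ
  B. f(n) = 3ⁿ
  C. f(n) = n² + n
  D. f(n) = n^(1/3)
D < C < A < B

Comparing growth rates:
D = n^(1/3) is O(n^(1/3))
C = n² + n is O(n²)
A = 2ⁿ is O(2ⁿ)
B = 3ⁿ is O(3ⁿ)

Therefore, the order from slowest to fastest is: D < C < A < B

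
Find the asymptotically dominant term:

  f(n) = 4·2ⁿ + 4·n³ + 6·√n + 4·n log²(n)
4·2ⁿ

Looking at each term:
  - 4·2ⁿ is O(2ⁿ)
  - 4·n³ is O(n³)
  - 6·√n is O(√n)
  - 4·n log²(n) is O(n log² n)

The term 4·2ⁿ (O(2ⁿ)) grows fastest and dominates all others.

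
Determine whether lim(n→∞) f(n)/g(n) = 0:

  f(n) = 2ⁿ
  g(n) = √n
False

f(n) = 2ⁿ is O(2ⁿ), and g(n) = √n is O(√n).
Since O(2ⁿ) grows faster than or equal to O(√n), f(n) = o(g(n)) is false.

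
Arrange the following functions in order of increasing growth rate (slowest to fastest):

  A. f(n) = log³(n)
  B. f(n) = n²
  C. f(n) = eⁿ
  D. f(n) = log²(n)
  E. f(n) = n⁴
D < A < B < E < C

Comparing growth rates:
D = log²(n) is O(log² n)
A = log³(n) is O(log³ n)
B = n² is O(n²)
E = n⁴ is O(n⁴)
C = eⁿ is O(eⁿ)

Therefore, the order from slowest to fastest is: D < A < B < E < C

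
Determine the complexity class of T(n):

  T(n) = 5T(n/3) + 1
Θ(n^log₃(5))

Master Theorem: a = 5, b = 3, f(n) = 1.
Compute the critical exponent d = log₃(5) = 1.465.
Compare f(n) = Θ(1) against n^d:
  k = 0 < d = 1.465, so f(n) = O(n^(d-ε)) — Case 1.
  The recursion cost dominates: T(n) = Θ(n^d) = Θ(n^log₃(5)).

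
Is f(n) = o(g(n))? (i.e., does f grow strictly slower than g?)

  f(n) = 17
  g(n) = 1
False

f(n) = 17 is O(1), and g(n) = 1 is O(1).
Since they have the same growth rate, f(n) = o(g(n)) is false.
(f = o(g) requires f to grow strictly slower, not equal.)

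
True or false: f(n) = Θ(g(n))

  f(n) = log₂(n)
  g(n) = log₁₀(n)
True

f(n) = log₂(n) and g(n) = log₁₀(n) are both O(log n).
Since they have the same asymptotic growth rate, f(n) = Θ(g(n)) is true.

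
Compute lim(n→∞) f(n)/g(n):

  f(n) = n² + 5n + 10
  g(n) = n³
0

Since n² + 5n + 10 (O(n²)) grows slower than n³ (O(n³)),
the ratio f(n)/g(n) → 0 as n → ∞.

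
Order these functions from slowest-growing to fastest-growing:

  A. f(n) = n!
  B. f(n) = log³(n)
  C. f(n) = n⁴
B < C < A

Comparing growth rates:
B = log³(n) is O(log³ n)
C = n⁴ is O(n⁴)
A = n! is O(n!)

Therefore, the order from slowest to fastest is: B < C < A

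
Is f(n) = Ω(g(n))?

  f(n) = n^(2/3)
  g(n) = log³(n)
True

f(n) = n^(2/3) is O(n^(2/3)), and g(n) = log³(n) is O(log³ n).
Since O(n^(2/3)) grows at least as fast as O(log³ n), f(n) = Ω(g(n)) is true.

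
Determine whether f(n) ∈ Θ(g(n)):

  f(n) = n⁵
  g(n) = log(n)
False

f(n) = n⁵ is O(n⁵), and g(n) = log(n) is O(log n).
Since they have different growth rates, f(n) = Θ(g(n)) is false.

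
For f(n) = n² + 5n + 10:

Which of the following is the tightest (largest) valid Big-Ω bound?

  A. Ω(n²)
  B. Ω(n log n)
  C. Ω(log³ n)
A

f(n) = n² + 5n + 10 is Ω(n²).
All listed options are valid Big-Ω bounds (lower bounds),
but Ω(n²) is the tightest (largest valid bound).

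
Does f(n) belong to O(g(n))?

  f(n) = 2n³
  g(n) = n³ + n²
True

f(n) = 2n³ and g(n) = n³ + n² are both O(n³).
Big-O permits equal growth rates (f ≤ c·g for some c), so f(n) = O(g(n)) is true.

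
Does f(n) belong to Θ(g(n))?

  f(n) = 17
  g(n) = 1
True

f(n) = 17 and g(n) = 1 are both O(1).
Since they have the same asymptotic growth rate, f(n) = Θ(g(n)) is true.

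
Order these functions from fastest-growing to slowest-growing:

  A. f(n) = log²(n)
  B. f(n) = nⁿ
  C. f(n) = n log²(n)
B > C > A

Comparing growth rates:
B = nⁿ is O(nⁿ)
C = n log²(n) is O(n log² n)
A = log²(n) is O(log² n)

Therefore, the order from fastest to slowest is: B > C > A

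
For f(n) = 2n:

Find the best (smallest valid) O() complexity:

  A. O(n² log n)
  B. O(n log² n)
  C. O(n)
C

f(n) = 2n is O(n).
All listed options are valid Big-O bounds (upper bounds),
but O(n) is the tightest (smallest valid bound).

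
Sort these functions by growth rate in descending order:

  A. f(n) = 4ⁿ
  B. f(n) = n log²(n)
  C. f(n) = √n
A > B > C

Comparing growth rates:
A = 4ⁿ is O(4ⁿ)
B = n log²(n) is O(n log² n)
C = √n is O(√n)

Therefore, the order from fastest to slowest is: A > B > C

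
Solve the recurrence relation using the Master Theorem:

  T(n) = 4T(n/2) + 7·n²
Θ(n² log n)

Master Theorem: a = 4, b = 2, f(n) = 7·n².
Compute the critical exponent d = log₂(4) = 2.
Compare f(n) = Θ(n²) against n^d:
  k = 2 = d, so f(n) = Θ(n^d) — Case 2.
  Work is balanced across levels: T(n) = Θ(n^d log n) = Θ(n² log n).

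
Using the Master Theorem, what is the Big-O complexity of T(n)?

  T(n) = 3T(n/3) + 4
Θ(n)

Master Theorem: a = 3, b = 3, f(n) = 4.
Compute the critical exponent d = log₃(3) = 1.
Compare f(n) = Θ(1) against n^d:
  k = 0 < d = 1, so f(n) = O(n^(d-ε)) — Case 1.
  The recursion cost dominates: T(n) = Θ(n^d) = Θ(n).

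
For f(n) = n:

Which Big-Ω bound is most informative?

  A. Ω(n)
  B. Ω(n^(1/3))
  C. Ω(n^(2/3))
A

f(n) = n is Ω(n).
All listed options are valid Big-Ω bounds (lower bounds),
but Ω(n) is the tightest (largest valid bound).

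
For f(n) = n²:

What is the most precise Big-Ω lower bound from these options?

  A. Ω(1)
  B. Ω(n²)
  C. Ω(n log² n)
B

f(n) = n² is Ω(n²).
All listed options are valid Big-Ω bounds (lower bounds),
but Ω(n²) is the tightest (largest valid bound).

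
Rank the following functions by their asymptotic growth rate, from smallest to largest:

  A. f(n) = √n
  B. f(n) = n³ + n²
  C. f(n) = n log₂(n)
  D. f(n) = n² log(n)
A < C < D < B

Comparing growth rates:
A = √n is O(√n)
C = n log₂(n) is O(n log n)
D = n² log(n) is O(n² log n)
B = n³ + n² is O(n³)

Therefore, the order from slowest to fastest is: A < C < D < B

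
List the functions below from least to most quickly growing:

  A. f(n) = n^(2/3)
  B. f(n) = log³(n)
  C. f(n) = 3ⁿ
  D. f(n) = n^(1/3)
B < D < A < C

Comparing growth rates:
B = log³(n) is O(log³ n)
D = n^(1/3) is O(n^(1/3))
A = n^(2/3) is O(n^(2/3))
C = 3ⁿ is O(3ⁿ)

Therefore, the order from slowest to fastest is: B < D < A < C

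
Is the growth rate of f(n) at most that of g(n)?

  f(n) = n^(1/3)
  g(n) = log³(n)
False

f(n) = n^(1/3) is O(n^(1/3)), and g(n) = log³(n) is O(log³ n).
Since O(n^(1/3)) grows faster than O(log³ n), f(n) = O(g(n)) is false.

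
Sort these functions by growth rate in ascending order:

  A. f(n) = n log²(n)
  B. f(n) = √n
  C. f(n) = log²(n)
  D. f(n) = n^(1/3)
C < D < B < A

Comparing growth rates:
C = log²(n) is O(log² n)
D = n^(1/3) is O(n^(1/3))
B = √n is O(√n)
A = n log²(n) is O(n log² n)

Therefore, the order from slowest to fastest is: C < D < B < A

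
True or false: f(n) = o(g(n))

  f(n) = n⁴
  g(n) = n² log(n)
False

f(n) = n⁴ is O(n⁴), and g(n) = n² log(n) is O(n² log n).
Since O(n⁴) grows faster than or equal to O(n² log n), f(n) = o(g(n)) is false.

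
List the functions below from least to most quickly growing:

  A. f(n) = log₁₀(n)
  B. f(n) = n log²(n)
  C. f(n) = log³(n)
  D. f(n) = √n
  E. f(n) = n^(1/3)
A < C < E < D < B

Comparing growth rates:
A = log₁₀(n) is O(log n)
C = log³(n) is O(log³ n)
E = n^(1/3) is O(n^(1/3))
D = √n is O(√n)
B = n log²(n) is O(n log² n)

Therefore, the order from slowest to fastest is: A < C < E < D < B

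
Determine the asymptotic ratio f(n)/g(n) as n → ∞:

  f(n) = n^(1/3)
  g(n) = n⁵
0

Since n^(1/3) (O(n^(1/3))) grows slower than n⁵ (O(n⁵)),
the ratio f(n)/g(n) → 0 as n → ∞.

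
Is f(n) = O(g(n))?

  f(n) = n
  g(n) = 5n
True

f(n) = n and g(n) = 5n are both O(n).
Big-O permits equal growth rates (f ≤ c·g for some c), so f(n) = O(g(n)) is true.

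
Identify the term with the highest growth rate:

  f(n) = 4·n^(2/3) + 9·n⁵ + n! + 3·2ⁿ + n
n!

Looking at each term:
  - 4·n^(2/3) is O(n^(2/3))
  - 9·n⁵ is O(n⁵)
  - n! is O(n!)
  - 3·2ⁿ is O(2ⁿ)
  - n is O(n)

The term n! (O(n!)) grows fastest and dominates all others.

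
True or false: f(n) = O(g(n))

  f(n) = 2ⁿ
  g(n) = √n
False

f(n) = 2ⁿ is O(2ⁿ), and g(n) = √n is O(√n).
Since O(2ⁿ) grows faster than O(√n), f(n) = O(g(n)) is false.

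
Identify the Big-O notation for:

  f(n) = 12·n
O(n)

The dominant term in 12·n is 12·n, which is Θ(n).
Constants are absorbed, so the tightest bound is O(n).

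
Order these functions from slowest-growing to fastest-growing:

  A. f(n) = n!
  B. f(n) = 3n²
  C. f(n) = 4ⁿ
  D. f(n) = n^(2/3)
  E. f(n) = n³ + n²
D < B < E < C < A

Comparing growth rates:
D = n^(2/3) is O(n^(2/3))
B = 3n² is O(n²)
E = n³ + n² is O(n³)
C = 4ⁿ is O(4ⁿ)
A = n! is O(n!)

Therefore, the order from slowest to fastest is: D < B < E < C < A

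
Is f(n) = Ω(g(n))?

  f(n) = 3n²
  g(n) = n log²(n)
True

f(n) = 3n² is O(n²), and g(n) = n log²(n) is O(n log² n).
Since O(n²) grows at least as fast as O(n log² n), f(n) = Ω(g(n)) is true.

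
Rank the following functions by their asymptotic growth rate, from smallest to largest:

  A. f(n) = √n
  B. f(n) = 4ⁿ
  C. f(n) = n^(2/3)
A < C < B

Comparing growth rates:
A = √n is O(√n)
C = n^(2/3) is O(n^(2/3))
B = 4ⁿ is O(4ⁿ)

Therefore, the order from slowest to fastest is: A < C < B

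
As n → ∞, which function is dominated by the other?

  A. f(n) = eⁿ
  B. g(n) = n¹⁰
B

f(n) = eⁿ is O(eⁿ), while g(n) = n¹⁰ is O(n¹⁰).
Since O(n¹⁰) grows slower than O(eⁿ), g(n) is dominated.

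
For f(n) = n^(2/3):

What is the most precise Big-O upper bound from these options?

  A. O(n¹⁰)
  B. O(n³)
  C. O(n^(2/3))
C

f(n) = n^(2/3) is O(n^(2/3)).
All listed options are valid Big-O bounds (upper bounds),
but O(n^(2/3)) is the tightest (smallest valid bound).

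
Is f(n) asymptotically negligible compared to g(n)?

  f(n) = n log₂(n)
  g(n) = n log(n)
False

f(n) = n log₂(n) is O(n log n), and g(n) = n log(n) is O(n log n).
Since they have the same growth rate, f(n) = o(g(n)) is false.
(f = o(g) requires f to grow strictly slower, not equal.)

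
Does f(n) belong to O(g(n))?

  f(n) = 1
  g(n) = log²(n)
True

f(n) = 1 is O(1), and g(n) = log²(n) is O(log² n).
Since O(1) ⊆ O(log² n) (f grows no faster than g), f(n) = O(g(n)) is true.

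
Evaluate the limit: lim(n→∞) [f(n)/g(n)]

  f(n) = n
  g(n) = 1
∞

Since n (O(n)) grows faster than 1 (O(1)),
the ratio f(n)/g(n) → ∞ as n → ∞.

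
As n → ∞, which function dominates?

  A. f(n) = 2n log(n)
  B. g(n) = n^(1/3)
A

f(n) = 2n log(n) is O(n log n), while g(n) = n^(1/3) is O(n^(1/3)).
Since O(n log n) grows faster than O(n^(1/3)), f(n) dominates.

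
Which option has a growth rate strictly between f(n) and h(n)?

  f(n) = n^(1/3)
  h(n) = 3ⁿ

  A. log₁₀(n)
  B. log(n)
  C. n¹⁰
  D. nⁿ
C

We need g(n) with n^(1/3) = o(g(n)) and g(n) = o(3ⁿ), i.e. O(n^(1/3)) ≺ g ≺ O(3ⁿ).
Check each option:
  A. log₁₀(n) — O(log n) does not grow strictly faster than f(n)
  B. log(n) — O(log n) does not grow strictly faster than f(n)
  C. n¹⁰ — O(n¹⁰) is strictly between O(n^(1/3)) and O(3ⁿ) ✓
  D. nⁿ — O(nⁿ) does not grow strictly slower than h(n)

Only option C (n¹⁰) lies strictly between.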